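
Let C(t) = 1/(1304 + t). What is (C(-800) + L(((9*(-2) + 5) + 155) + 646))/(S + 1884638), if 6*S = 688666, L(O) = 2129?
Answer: 1073017/1007705496 ≈ 0.0010648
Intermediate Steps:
S = 344333/3 (S = (⅙)*688666 = 344333/3 ≈ 1.1478e+5)
(C(-800) + L(((9*(-2) + 5) + 155) + 646))/(S + 1884638) = (1/(1304 - 800) + 2129)/(344333/3 + 1884638) = (1/504 + 2129)/(5998247/3) = (1/504 + 2129)*(3/5998247) = (1073017/504)*(3/5998247) = 1073017/1007705496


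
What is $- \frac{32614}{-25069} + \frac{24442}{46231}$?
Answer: $\frac{2120514332}{1158964939} \approx 1.8297$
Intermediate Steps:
$- \frac{32614}{-25069} + \frac{24442}{46231} = \left(-32614\right) \left(- \frac{1}{25069}\right) + 24442 \cdot \frac{1}{46231} = \frac{32614}{25069} + \frac{24442}{46231} = \frac{2120514332}{1158964939}$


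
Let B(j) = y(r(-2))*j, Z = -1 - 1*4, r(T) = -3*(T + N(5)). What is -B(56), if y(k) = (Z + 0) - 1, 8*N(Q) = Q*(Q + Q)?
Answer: 336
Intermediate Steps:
N(Q) = Q²/4 (N(Q) = (Q*(Q + Q))/8 = (Q*(2*Q))/8 = (2*Q²)/8 = Q²/4)
r(T) = -75/4 - 3*T (r(T) = -3*(T + (¼)*5²) = -3*(T + (¼)*25) = -3*(T + 25/4) = -3*(25/4 + T) = -75/4 - 3*T)
Z = -5 (Z = -1 - 4 = -5)
y(k) = -6 (y(k) = (-5 + 0) - 1 = -5 - 1 = -6)
B(j) = -6*j
-B(56) = -(-6)*56 = -1*(-336) = 336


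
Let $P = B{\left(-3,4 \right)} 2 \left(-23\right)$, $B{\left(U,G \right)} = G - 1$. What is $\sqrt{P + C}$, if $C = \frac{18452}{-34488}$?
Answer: $\frac{i \sqrt{1144282142}}{2874} \approx 11.77 i$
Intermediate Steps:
$B{\left(U,G \right)} = -1 + G$
$P = -138$ ($P = \left(-1 + 4\right) 2 \left(-23\right) = 3 \cdot 2 \left(-23\right) = 6 \left(-23\right) = -138$)
$C = - \frac{4613}{8622}$ ($C = 18452 \left(- \frac{1}{34488}\right) = - \frac{4613}{8622} \approx -0.53503$)
$\sqrt{P + C} = \sqrt{-138 - \frac{4613}{8622}} = \sqrt{- \frac{1194449}{8622}} = \frac{i \sqrt{1144282142}}{2874}$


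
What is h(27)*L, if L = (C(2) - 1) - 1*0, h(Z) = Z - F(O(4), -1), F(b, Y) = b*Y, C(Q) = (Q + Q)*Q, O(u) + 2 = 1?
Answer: 182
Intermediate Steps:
O(u) = -1 (O(u) = -2 + 1 = -1)
C(Q) = 2*Q² (C(Q) = (2*Q)*Q = 2*Q²)
F(b, Y) = Y*b
h(Z) = -1 + Z (h(Z) = Z - (-1)*(-1) = Z - 1*1 = Z - 1 = -1 + Z)
L = 7 (L = (2*2² - 1) - 1*0 = (2*4 - 1) + 0 = (8 - 1) + 0 = 7 + 0 = 7)
h(27)*L = (-1 + 27)*7 = 26*7 = 182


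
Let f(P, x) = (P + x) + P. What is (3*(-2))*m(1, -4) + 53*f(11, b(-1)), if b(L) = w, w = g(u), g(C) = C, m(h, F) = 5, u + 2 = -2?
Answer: 924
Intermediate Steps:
u = -4 (u = -2 - 2 = -4)
w = -4
b(L) = -4
f(P, x) = x + 2*P
(3*(-2))*m(1, -4) + 53*f(11, b(-1)) = (3*(-2))*5 + 53*(-4 + 2*11) = -6*5 + 53*(-4 + 22) = -30 + 53*18 = -30 + 954 = 924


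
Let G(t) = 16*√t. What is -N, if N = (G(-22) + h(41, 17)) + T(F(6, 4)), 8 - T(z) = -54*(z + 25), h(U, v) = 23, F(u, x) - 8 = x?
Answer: -2029 - 16*I*√22 ≈ -2029.0 - 75.047*I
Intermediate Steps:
F(u, x) = 8 + x
T(z) = 1358 + 54*z (T(z) = 8 - (-54)*(z + 25) = 8 - (-54)*(25 + z) = 8 - (-1350 - 54*z) = 8 + (1350 + 54*z) = 1358 + 54*z)
N = 2029 + 16*I*√22 (N = (16*√(-22) + 23) + (1358 + 54*(8 + 4)) = (16*(I*√22) + 23) + (1358 + 54*12) = (16*I*√22 + 23) + (1358 + 648) = (23 + 16*I*√22) + 2006 = 2029 + 16*I*√22 ≈ 2029.0 + 75.047*I)
-N = -(2029 + 16*I*√22) = -2029 - 16*I*√22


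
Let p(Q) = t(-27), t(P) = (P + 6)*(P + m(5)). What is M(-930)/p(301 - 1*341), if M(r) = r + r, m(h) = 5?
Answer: -310/77 ≈ -4.0260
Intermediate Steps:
M(r) = 2*r
t(P) = (5 + P)*(6 + P) (t(P) = (P + 6)*(P + 5) = (6 + P)*(5 + P) = (5 + P)*(6 + P))
p(Q) = 462 (p(Q) = 30 + (-27)² + 11*(-27) = 30 + 729 - 297 = 462)
M(-930)/p(301 - 1*341) = (2*(-930))/462 = -1860*1/462 = -310/77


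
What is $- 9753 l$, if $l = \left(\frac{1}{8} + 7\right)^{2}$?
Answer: $- \frac{31687497}{64} \approx -4.9512 \cdot 10^{5}$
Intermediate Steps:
$l = \frac{3249}{64}$ ($l = \left(\frac{1}{8} + 7\right)^{2} = \left(\frac{57}{8}\right)^{2} = \frac{3249}{64} \approx 50.766$)
$- 9753 l = \left(-9753\right) \frac{3249}{64} = - \frac{31687497}{64}$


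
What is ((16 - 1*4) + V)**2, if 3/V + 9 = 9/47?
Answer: 2588881/19044 ≈ 135.94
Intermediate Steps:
V = -47/138 (V = 3/(-9 + 9/47) = 3/(-414/47) = 3*(-47/414) = -47/138 ≈ -0.34058)
((16 - 1*4) + V)**2 = ((16 - 1*4) - 47/138)**2 = ((16 - 4) - 47/138)**2 = (12 - 47/138)**2 = (1609/138)**2 = 2588881/19044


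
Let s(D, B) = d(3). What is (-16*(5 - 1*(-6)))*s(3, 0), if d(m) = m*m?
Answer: -1584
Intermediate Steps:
d(m) = m²
s(D, B) = 9 (s(D, B) = 3² = 9)
(-16*(5 - 1*(-6)))*s(3, 0) = -16*(5 - 1*(-6))*9 = -16*(5 + 6)*9 = -16*11*9 = -176*9 = -1584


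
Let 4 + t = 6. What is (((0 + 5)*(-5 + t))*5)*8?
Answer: -600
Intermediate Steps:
t = 2 (t = -4 + 6 = 2)
(((0 + 5)*(-5 + t))*5)*8 = (((0 + 5)*(-5 + 2))*5)*8 = ((5*(-3))*5)*8 = -15*5*8 = -75*8 = -600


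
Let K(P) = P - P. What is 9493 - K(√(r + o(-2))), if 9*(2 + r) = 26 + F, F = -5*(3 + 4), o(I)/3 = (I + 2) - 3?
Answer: 9493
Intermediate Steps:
o(I) = -3 + 3*I (o(I) = 3*((I + 2) - 3) = 3*((2 + I) - 3) = 3*(-1 + I) = -3 + 3*I)
F = -35 (F = -5*7 = -35)
r = -3 (r = -2 + (26 - 35)/9 = -2 + (⅑)*(-9) = -2 - 1 = -3)
K(P) = 0
9493 - K(√(r + o(-2))) = 9493 - 1*0 = 9493 + 0 = 9493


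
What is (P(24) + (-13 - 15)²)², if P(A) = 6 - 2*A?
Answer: 550564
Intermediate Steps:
(P(24) + (-13 - 15)²)² = ((6 - 2*24) + (-13 - 15)²)² = ((6 - 48) + (-28)²)² = (-42 + 784)² = 742² = 550564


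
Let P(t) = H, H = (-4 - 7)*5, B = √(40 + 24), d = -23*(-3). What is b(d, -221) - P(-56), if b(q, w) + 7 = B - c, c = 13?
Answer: 43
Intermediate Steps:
d = 69
B = 8 (B = √64 = 8)
H = -55 (H = -11*5 = -55)
P(t) = -55
b(q, w) = -12 (b(q, w) = -7 + (8 - 1*13) = -7 + (8 - 13) = -7 - 5 = -12)
b(d, -221) - P(-56) = -12 - 1*(-55) = -12 + 55 = 43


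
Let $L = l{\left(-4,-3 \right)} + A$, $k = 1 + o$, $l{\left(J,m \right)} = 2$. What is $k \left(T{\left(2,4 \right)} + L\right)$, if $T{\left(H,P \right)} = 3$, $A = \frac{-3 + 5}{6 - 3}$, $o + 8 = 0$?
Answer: $- \frac{119}{3} \approx -39.667$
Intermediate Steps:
$o = -8$ ($o = -8 + 0 = -8$)
$A = \frac{2}{3} \approx 0.66667$
$k = -7$ ($k = 1 - 8 = -7$)
$L = \frac{8}{3}$ ($L = 2 + \frac{2}{3} = \frac{8}{3} \approx 2.6667$)
$k \left(T{\left(2,4 \right)} + L\right) = - 7 \left(3 + \frac{8}{3}\right) = \left(-7\right) \frac{17}{3} = - \frac{119}{3}$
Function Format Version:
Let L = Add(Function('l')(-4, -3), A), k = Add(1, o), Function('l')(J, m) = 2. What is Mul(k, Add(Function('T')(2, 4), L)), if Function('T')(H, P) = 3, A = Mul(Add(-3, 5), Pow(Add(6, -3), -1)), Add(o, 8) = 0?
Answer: Rational(-119, 3) ≈ -39.667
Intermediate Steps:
o = -8 (o = Add(-8, 0) = -8)
A = Rational(2, 3) (A = Mul(2, Pow(3, -1)) = Mul(2, Rational(1, 3)) = Rational(2, 3) ≈ 0.66667)
k = -7 (k = Add(1, -8) = -7)
L = Rational(8, 3) (L = Add(2, Rational(2, 3)) = Rational(8, 3) ≈ 2.6667)
Mul(k, Add(Function('T')(2, 4), L)) = Mul(-7, Add(3, Rational(8, 3))) = Mul(-7, Rational(17, 3)) = Rational(-119, 3)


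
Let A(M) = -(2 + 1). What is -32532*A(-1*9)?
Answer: 97596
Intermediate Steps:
A(M) = -3 (A(M) = -1*3 = -3)
-32532*A(-1*9) = -32532*(-3) = 97596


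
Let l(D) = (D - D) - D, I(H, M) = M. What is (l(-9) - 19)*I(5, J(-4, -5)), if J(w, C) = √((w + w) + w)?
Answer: -20*I*√3 ≈ -34.641*I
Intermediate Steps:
J(w, C) = √3*√w (J(w, C) = √(2*w + w) = √(3*w) = √3*√w)
l(D) = -D (l(D) = 0 - D = -D)
(l(-9) - 19)*I(5, J(-4, -5)) = (-1*(-9) - 19)*(√3*√(-4)) = (9 - 19)*(√3*(2*I)) = -20*I*√3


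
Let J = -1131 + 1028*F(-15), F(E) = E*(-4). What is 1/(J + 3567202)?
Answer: 1/3627751 ≈ 2.7565e-7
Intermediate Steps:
F(E) = -4*E
J = 60549 (J = -1131 + 1028*(-4*(-15)) = -1131 + 1028*60 = -1131 + 61680 = 60549)
1/(J + 3567202) = 1/(60549 + 3567202) = 1/3627751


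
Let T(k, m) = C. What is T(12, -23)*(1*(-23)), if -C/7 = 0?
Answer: 0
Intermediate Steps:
C = 0 (C = -7*0 = 0)
T(k, m) = 0
T(12, -23)*(1*(-23)) = 0*(1*(-23)) = 0*(-23) = 0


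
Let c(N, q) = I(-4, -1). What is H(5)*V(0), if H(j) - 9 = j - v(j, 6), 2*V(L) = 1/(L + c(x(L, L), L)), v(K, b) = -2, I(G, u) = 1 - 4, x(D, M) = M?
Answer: -8/3 ≈ -2.6667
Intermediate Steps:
I(G, u) = -3
c(N, q) = -3
V(L) = 1/(2*(-3 + L)) (V(L) = 1/(2*(L - 3)) = 1/(2*(-3 + L)))
H(j) = 11 + j (H(j) = 9 + (j - 1*(-2)) = 9 + (j + 2) = 9 + (2 + j) = 11 + j)
H(5)*V(0) = (11 + 5)*(1/(2*(-3 + 0))) = 16*((½)/(-3)) = 16*((½)*(-⅓)) = 16*(-⅙) = -8/3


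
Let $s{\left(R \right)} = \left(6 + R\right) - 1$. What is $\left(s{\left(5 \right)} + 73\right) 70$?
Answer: $5810$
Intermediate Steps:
$s{\left(R \right)} = 5 + R$
$\left(s{\left(5 \right)} + 73\right) 70 = \left(\left(5 + 5\right) + 73\right) 70 = \left(10 + 73\right) 70 = 83 \cdot 70 = 5810$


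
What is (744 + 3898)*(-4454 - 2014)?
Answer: -30024456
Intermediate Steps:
(744 + 3898)*(-4454 - 2014) = 4642*(-6468) = -30024456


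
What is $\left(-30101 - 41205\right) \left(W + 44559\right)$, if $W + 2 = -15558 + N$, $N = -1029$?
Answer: $-1994428820$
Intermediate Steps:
$W = -16589$ ($W = -2 - 16587 = -16589$)
$\left(-30101 - 41205\right) \left(W + 44559\right) = \left(-30101 - 41205\right) \left(-16589 + 44559\right) = \left(-71306\right) 27970 = -1994428820$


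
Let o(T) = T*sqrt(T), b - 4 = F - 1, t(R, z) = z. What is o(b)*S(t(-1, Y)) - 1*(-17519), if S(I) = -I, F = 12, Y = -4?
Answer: 17519 + 60*sqrt(15) ≈ 17751.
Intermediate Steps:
b = 15 (b = 4 + (12 - 1) = 4 + 11 = 15)
o(T) = T**(3/2)
o(b)*S(t(-1, Y)) - 1*(-17519) = 15**(3/2)*(-1*(-4)) - 1*(-17519) = (15*sqrt(15))*4 + 17519 = 60*sqrt(15) + 17519 = 17519 + 60*sqrt(15)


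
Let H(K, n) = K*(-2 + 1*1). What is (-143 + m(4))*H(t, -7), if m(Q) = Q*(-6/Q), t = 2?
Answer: 298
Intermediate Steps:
H(K, n) = -K (H(K, n) = K*(-2 + 1) = K*(-1) = -K)
m(Q) = -6
(-143 + m(4))*H(t, -7) = (-143 - 6)*(-1*2) = -149*(-2) = 298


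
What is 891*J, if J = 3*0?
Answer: 0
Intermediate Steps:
J = 0
891*J = 891*0 = 0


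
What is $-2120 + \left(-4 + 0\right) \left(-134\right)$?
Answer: $-1584$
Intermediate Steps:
$-2120 + \left(-4 + 0\right) \left(-134\right) = -2120 - -536 = -2120 + 536 = -1584$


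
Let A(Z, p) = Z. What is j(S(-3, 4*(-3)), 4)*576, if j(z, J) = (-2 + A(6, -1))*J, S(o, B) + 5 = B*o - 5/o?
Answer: 9216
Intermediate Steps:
S(o, B) = -5 - 5/o + B*o (S(o, B) = -5 + (B*o - 5/o) = -5 + (-5/o + B*o) = -5 - 5/o + B*o)
j(z, J) = 4*J (j(z, J) = (-2 + 6)*J = 4*J)
j(S(-3, 4*(-3)), 4)*576 = (4*4)*576 = 16*576 = 9216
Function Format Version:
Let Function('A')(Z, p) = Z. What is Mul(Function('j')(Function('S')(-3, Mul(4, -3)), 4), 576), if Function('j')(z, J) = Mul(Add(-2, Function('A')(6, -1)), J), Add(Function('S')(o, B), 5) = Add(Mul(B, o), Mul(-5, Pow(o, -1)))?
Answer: 9216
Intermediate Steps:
Function('S')(o, B) = Add(-5, Mul(-5, Pow(o, -1)), Mul(B, o)) (Function('S')(o, B) = Add(-5, Add(Mul(B, o), Mul(-5, Pow(o, -1)))) = Add(-5, Add(Mul(-5, Pow(o, -1)), Mul(B, o))) = Add(-5, Mul(-5, Pow(o, -1)), Mul(B, o)))
Function('j')(z, J) = Mul(4, J) (Function('j')(z, J) = Mul(Add(-2, 6), J) = Mul(4, J))
Mul(Function('j')(Function('S')(-3, Mul(4, -3)), 4), 576) = Mul(Mul(4, 4), 576) = Mul(16, 576) = 9216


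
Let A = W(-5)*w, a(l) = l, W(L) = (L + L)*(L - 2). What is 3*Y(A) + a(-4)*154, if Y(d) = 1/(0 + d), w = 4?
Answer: -172477/280 ≈ -615.99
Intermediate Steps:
W(L) = 2*L*(-2 + L) (W(L) = (2*L)*(-2 + L) = 2*L*(-2 + L))
A = 280 (A = (2*(-5)*(-2 - 5))*4 = (2*(-5)*(-7))*4 = 70*4 = 280)
Y(d) = 1/d
3*Y(A) + a(-4)*154 = 3/280 - 4*154 = 3*(1/280) - 616 = 3/280 - 616 = -172477/280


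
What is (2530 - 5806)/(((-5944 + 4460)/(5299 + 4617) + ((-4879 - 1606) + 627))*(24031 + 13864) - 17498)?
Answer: 624708/42335995729 ≈ 1.4756e-5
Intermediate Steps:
(2530 - 5806)/(((-5944 + 4460)/(5299 + 4617) + ((-4879 - 1606) + 627))*(24031 + 13864) - 17498) = -3276/((-1484/9916 + (-6485 + 627))*37895 - 17498) = -3276/((-1484*1/9916 - 5858)*37895 - 17498) = -3276/((-371/2479 - 5858)*37895 - 17498) = -3276/(-14522353/2479*37895 - 17498) = -3276/(-550324566935/2479 - 17498) = -3276/(-550367944477/2479) = -3276*(-2479/550367944477) = 624708/42335995729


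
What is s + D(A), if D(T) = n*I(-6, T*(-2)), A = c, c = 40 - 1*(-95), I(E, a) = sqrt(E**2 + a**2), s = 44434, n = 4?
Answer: 44434 + 24*sqrt(2026) ≈ 45514.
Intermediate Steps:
c = 135 (c = 40 + 95 = 135)
A = 135
D(T) = 4*sqrt(36 + 4*T**2) (D(T) = 4*sqrt((-6)**2 + (T*(-2))**2) = 4*sqrt(36 + (-2*T)**2) = 4*sqrt(36 + 4*T**2))
s + D(A) = 44434 + 8*sqrt(9 + 135**2) = 44434 + 8*sqrt(9 + 18225) = 44434 + 8*sqrt(18234) = 44434 + 8*(3*sqrt(2026)) = 44434 + 24*sqrt(2026)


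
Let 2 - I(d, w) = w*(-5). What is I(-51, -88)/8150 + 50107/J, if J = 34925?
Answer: 7861498/5692775 ≈ 1.3810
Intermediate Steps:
I(d, w) = 2 + 5*w (I(d, w) = 2 - w*(-5) = 2 - (-5)*w = 2 + 5*w)
I(-51, -88)/8150 + 50107/J = (2 + 5*(-88))/8150 + 50107/34925 = (2 - 440)*(1/8150) + 50107*(1/34925) = -438*1/8150 + 50107/34925 = -219/4075 + 50107/34925 = 7861498/5692775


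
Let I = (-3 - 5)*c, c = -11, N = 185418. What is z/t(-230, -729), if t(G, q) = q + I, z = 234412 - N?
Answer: -48994/641 ≈ -76.434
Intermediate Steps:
I = 88 (I = (-3 - 5)*(-11) = -8*(-11) = 88)
z = 48994 (z = 234412 - 1*185418 = 234412 - 185418 = 48994)
t(G, q) = 88 + q (t(G, q) = q + 88 = 88 + q)
z/t(-230, -729) = 48994/(88 - 729) = 48994/(-641) = 48994*(-1/641) = -48994/641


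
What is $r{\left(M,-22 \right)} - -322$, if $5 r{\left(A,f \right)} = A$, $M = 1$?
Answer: $\frac{1611}{5} \approx 322.2$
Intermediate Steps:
$r{\left(A,f \right)} = \frac{A}{5}$
$r{\left(M,-22 \right)} - -322 = \frac{1}{5} \cdot 1 - -322 = \frac{1}{5} + 322 = \frac{1611}{5}$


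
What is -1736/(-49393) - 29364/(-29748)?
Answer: 125168215/122445247 ≈ 1.0222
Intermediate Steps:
-1736/(-49393) - 29364/(-29748) = -1736*(-1/49393) - 29364*(-1/29748) = 1736/49393 + 2447/2479 = 125168215/122445247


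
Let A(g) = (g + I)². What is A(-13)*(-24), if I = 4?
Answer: -1944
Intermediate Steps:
A(g) = (4 + g)² (A(g) = (g + 4)² = (4 + g)²)
A(-13)*(-24) = (4 - 13)²*(-24) = (-9)²*(-24) = 81*(-24) = -1944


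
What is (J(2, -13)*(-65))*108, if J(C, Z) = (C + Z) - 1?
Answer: 84240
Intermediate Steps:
J(C, Z) = -1 + C + Z
(J(2, -13)*(-65))*108 = ((-1 + 2 - 13)*(-65))*108 = -12*(-65)*108 = 780*108 = 84240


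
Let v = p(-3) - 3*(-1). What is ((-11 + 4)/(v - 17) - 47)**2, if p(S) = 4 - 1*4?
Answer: 8649/4 ≈ 2162.3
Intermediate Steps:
p(S) = 0 (p(S) = 4 - 4 = 0)
v = 3 (v = 0 - 3*(-1) = 0 + 3 = 3)
((-11 + 4)/(v - 17) - 47)**2 = ((-11 + 4)/(3 - 17) - 47)**2 = (-7/(-14) - 47)**2 = (-7*(-1/14) - 47)**2 = (1/2 - 47)**2 = (-93/2)**2 = 8649/4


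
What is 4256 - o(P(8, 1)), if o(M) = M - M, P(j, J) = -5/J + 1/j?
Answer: 4256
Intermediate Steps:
P(j, J) = 1/j - 5/J (P(j, J) = -5/J + 1/j = 1/j - 5/J)
o(M) = 0
4256 - o(P(8, 1)) = 4256 - 1*0 = 4256 + 0 = 4256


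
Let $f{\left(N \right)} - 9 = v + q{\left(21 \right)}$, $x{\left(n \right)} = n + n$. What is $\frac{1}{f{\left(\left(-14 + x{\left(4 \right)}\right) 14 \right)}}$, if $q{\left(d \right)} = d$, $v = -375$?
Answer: $- \frac{1}{345} \approx -0.0028986$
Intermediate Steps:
$x{\left(n \right)} = 2 n$
$f{\left(N \right)} = -345$ ($f{\left(N \right)} = 9 + \left(-375 + 21\right) = 9 - 354 = -345$)
$\frac{1}{f{\left(\left(-14 + x{\left(4 \right)}\right) 14 \right)}} = \frac{1}{-345} = - \frac{1}{345}$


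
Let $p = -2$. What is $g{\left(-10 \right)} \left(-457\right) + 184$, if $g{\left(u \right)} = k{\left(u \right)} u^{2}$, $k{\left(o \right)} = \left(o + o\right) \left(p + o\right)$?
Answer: $-10967816$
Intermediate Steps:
$k{\left(o \right)} = 2 o \left(-2 + o\right)$ ($k{\left(o \right)} = \left(o + o\right) \left(-2 + o\right) = 2 o \left(-2 + o\right)$)
$g{\left(u \right)} = 2 u^{3} \left(-2 + u\right)$ ($g{\left(u \right)} = 2 u \left(-2 + u\right) u^{2} = 2 u^{3} \left(-2 + u\right)$)
$g{\left(-10 \right)} \left(-457\right) + 184 = 2 \left(-10\right)^{3} \left(-2 - 10\right) \left(-457\right) + 184 = 2 \left(-1000\right) \left(-12\right) \left(-457\right) + 184 = 24000 \left(-457\right) + 184 = -10968000 + 184 = -10967816$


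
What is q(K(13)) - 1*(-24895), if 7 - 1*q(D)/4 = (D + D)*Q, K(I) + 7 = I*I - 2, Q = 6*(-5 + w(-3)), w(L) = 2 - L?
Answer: 24923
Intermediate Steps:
Q = 0 (Q = 6*(-5 + (2 - 1*(-3))) = 6*(-5 + (2 + 3)) = 6*(-5 + 5) = 6*0 = 0)
K(I) = -9 + I² (K(I) = -7 + (I*I - 2) = -7 + (I² - 2) = -7 + (-2 + I²) = -9 + I²)
q(D) = 28 (q(D) = 28 - 4*(D + D)*0 = 28 - 4*2*D*0 = 28 - 4*0 = 28 + 0 = 28)
q(K(13)) - 1*(-24895) = 28 - 1*(-24895) = 28 + 24895 = 24923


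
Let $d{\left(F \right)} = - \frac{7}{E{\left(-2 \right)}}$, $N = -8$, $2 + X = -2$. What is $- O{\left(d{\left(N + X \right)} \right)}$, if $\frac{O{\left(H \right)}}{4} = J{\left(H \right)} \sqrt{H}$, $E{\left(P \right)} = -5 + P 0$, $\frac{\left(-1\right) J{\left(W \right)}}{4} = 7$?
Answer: $\frac{112 \sqrt{35}}{5} \approx 132.52$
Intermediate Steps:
$X = -4$ ($X = -2 - 2 = -4$)
$J{\left(W \right)} = -28$ ($J{\left(W \right)} = \left(-4\right) 7 = -28$)
$E{\left(P \right)} = -5$ ($E{\left(P \right)} = -5 + 0 = -5$)
$d{\left(F \right)} = \frac{7}{5}$ ($d{\left(F \right)} = - \frac{7}{-5} = \left(-7\right) \left(- \frac{1}{5}\right) = \frac{7}{5}$)
$O{\left(H \right)} = - 112 \sqrt{H}$ ($O{\left(H \right)} = 4 \left(- 28 \sqrt{H}\right) = - 112 \sqrt{H}$)
$- O{\left(d{\left(N + X \right)} \right)} = - \left(-112\right) \sqrt{\frac{7}{5}} = - \left(-112\right) \frac{\sqrt{35}}{5} = - \frac{\left(-112\right) \sqrt{35}}{5} = \frac{112 \sqrt{35}}{5}$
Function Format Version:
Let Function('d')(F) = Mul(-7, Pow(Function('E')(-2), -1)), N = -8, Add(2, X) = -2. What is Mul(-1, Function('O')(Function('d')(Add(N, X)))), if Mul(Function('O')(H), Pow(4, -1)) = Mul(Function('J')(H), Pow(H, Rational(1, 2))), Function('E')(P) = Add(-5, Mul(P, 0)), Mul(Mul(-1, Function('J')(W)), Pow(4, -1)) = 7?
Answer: Mul(Rational(112, 5), Pow(35, Rational(1, 2))) ≈ 132.52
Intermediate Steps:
X = -4 (X = Add(-2, -2) = -4)
Function('J')(W) = -28 (Function('J')(W) = Mul(-4, 7) = -28)
Function('E')(P) = -5 (Function('E')(P) = Add(-5, 0) = -5)
Function('d')(F) = Rational(7, 5) (Function('d')(F) = Mul(-7, Pow(-5, -1)) = Mul(-7, Rational(-1, 5)) = Rational(7, 5))
Function('O')(H) = Mul(-112, Pow(H, Rational(1, 2))) (Function('O')(H) = Mul(4, Mul(-28, Pow(H, Rational(1, 2)))) = Mul(-112, Pow(H, Rational(1, 2))))
Mul(-1, Function('O')(Function('d')(Add(N, X)))) = Mul(-1, Mul(-112, Pow(Rational(7, 5), Rational(1, 2)))) = Mul(-1, Mul(-112, Mul(Rational(1, 5), Pow(35, Rational(1, 2))))) = Mul(-1, Mul(Rational(-112, 5), Pow(35, Rational(1, 2)))) = Mul(Rational(112, 5), Pow(35, Rational(1, 2)))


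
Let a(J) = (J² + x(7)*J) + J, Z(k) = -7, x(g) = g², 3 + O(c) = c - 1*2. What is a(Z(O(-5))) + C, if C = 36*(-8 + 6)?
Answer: -373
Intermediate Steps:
O(c) = -5 + c (O(c) = -3 + (c - 1*2) = -3 + (c - 2) = -3 + (-2 + c) = -5 + c)
a(J) = J² + 50*J (a(J) = (J² + 7²*J) + J = (J² + 49*J) + J = J² + 50*J)
C = -72 (C = 36*(-2) = -72)
a(Z(O(-5))) + C = -7*(50 - 7) - 72 = -7*43 - 72 = -301 - 72 = -373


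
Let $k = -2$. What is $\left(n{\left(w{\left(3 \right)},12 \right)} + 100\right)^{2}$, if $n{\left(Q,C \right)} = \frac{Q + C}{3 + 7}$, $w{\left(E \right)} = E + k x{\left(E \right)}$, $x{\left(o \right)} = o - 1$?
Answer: $\frac{1022121}{100} \approx 10221.0$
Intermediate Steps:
$x{\left(o \right)} = -1 + o$
$w{\left(E \right)} = 2 - E$ ($w{\left(E \right)} = E - 2 \left(-1 + E\right) = E - \left(-2 + 2 E\right) = 2 - E$)
$n{\left(Q,C \right)} = \frac{C}{10} + \frac{Q}{10}$ ($n{\left(Q,C \right)} = \frac{C + Q}{10} = \left(C + Q\right) \frac{1}{10} = \frac{C}{10} + \frac{Q}{10}$)
$\left(n{\left(w{\left(3 \right)},12 \right)} + 100\right)^{2} = \left(\left(\frac{1}{10} \cdot 12 + \frac{2 - 3}{10}\right) + 100\right)^{2} = \left(\left(\frac{6}{5} + \frac{2 - 3}{10}\right) + 100\right)^{2} = \left(\left(\frac{6}{5} + \frac{1}{10} \left(-1\right)\right) + 100\right)^{2} = \left(\left(\frac{6}{5} - \frac{1}{10}\right) + 100\right)^{2} = \left(\frac{11}{10} + 100\right)^{2} = \left(\frac{1011}{10}\right)^{2} = \frac{1022121}{100}$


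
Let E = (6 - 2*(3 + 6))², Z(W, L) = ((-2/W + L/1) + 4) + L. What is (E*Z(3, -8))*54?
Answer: -98496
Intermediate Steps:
Z(W, L) = 4 - 2/W + 2*L (Z(W, L) = ((-2/W + L*1) + 4) + L = ((-2/W + L) + 4) + L = ((L - 2/W) + 4) + L = (4 + L - 2/W) + L = 4 - 2/W + 2*L)
E = 144 (E = (6 - 2*9)² = (6 - 18)² = (-12)² = 144)
(E*Z(3, -8))*54 = (144*(4 - 2/3 + 2*(-8)))*54 = (144*(4 - 2*⅓ - 16))*54 = (144*(4 - ⅔ - 16))*54 = (144*(-38/3))*54 = -1824*54 = -98496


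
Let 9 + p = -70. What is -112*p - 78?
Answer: 8770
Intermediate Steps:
p = -79 (p = -9 - 70 = -79)
-112*p - 78 = -112*(-79) - 78 = 8848 - 78 = 8770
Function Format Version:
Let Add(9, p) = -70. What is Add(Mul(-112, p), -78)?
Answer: 8770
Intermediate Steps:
p = -79 (p = Add(-9, -70) = -79)
Add(Mul(-112, p), -78) = Add(Mul(-112, -79), -78) = Add(8848, -78) = 8770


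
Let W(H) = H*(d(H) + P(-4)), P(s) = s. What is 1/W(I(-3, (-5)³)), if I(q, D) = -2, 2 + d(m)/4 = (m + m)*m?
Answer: -1/40 ≈ -0.025000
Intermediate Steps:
d(m) = -8 + 8*m² (d(m) = -8 + 4*((m + m)*m) = -8 + 4*((2*m)*m) = -8 + 4*(2*m²) = -8 + 8*m²)
W(H) = H*(-12 + 8*H²) (W(H) = H*((-8 + 8*H²) - 4) = H*(-12 + 8*H²))
1/W(I(-3, (-5)³)) = 1/(-12*(-2) + 8*(-2)³) = 1/(24 + 8*(-8)) = 1/(24 - 64) = 1/(-40) = -1/40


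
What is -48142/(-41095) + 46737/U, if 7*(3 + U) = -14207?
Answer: -12759634729/584699660 ≈ -21.823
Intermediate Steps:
U = -14228/7 (U = -3 + (⅐)*(-14207) = -3 - 14207/7 = -14228/7 ≈ -2032.6)
-48142/(-41095) + 46737/U = -48142/(-41095) + 46737/(-14228/7) = -48142*(-1/41095) + 46737*(-7/14228) = 48142/41095 - 327159/14228 = -12759634729/584699660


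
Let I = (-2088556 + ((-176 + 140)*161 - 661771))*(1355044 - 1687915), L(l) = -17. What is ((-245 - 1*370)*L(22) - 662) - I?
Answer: -917433409340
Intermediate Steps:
I = 917433419133 (I = (-2088556 + (-36*161 - 661771))*(-332871) = (-2088556 + (-5796 - 661771))*(-332871) = (-2088556 - 667567)*(-332871) = -2756123*(-332871) = 917433419133)
((-245 - 1*370)*L(22) - 662) - I = ((-245 - 1*370)*(-17) - 662) - 1*917433419133 = ((-245 - 370)*(-17) - 662) - 917433419133 = (-615*(-17) - 662) - 917433419133 = (10455 - 662) - 917433419133 = 9793 - 917433419133 = -917433409340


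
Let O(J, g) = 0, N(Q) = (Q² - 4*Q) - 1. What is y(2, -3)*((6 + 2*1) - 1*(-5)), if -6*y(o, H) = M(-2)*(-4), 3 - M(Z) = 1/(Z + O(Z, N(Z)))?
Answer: 91/3 ≈ 30.333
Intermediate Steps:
N(Q) = -1 + Q² - 4*Q
M(Z) = 3 - 1/Z (M(Z) = 3 - 1/(Z + 0) = 3 - 1/Z)
y(o, H) = 7/3 (y(o, H) = -(3 - 1/(-2))*(-4)/6 = -(3 - 1*(-½))*(-4)/6 = -(3 + ½)*(-4)/6 = -7*(-4)/12 = -⅙*(-14) = 7/3)
y(2, -3)*((6 + 2*1) - 1*(-5)) = 7*((6 + 2*1) - 1*(-5))/3 = 7*((6 + 2) + 5)/3 = 7*(8 + 5)/3 = (7/3)*13 = 91/3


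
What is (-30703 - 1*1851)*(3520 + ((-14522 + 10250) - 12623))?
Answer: 435409750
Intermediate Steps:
(-30703 - 1*1851)*(3520 + ((-14522 + 10250) - 12623)) = (-30703 - 1851)*(3520 + (-4272 - 12623)) = -32554*(3520 - 16895) = -32554*(-13375) = 435409750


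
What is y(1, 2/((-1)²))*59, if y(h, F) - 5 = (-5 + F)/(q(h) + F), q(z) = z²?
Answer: 236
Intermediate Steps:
y(h, F) = 5 + (-5 + F)/(F + h²) (y(h, F) = 5 + (-5 + F)/(h² + F) = 5 + (-5 + F)/(F + h²))
y(1, 2/((-1)²))*59 = ((-5 + 5*1² + 6*(2/((-1)²)))/(2/((-1)²) + 1²))*59 = ((-5 + 5*1 + 6*(2/1))/(2/1 + 1))*59 = ((-5 + 5 + 6*(2*1))/(2*1 + 1))*59 = ((-5 + 5 + 6*2)/(2 + 1))*59 = ((-5 + 5 + 12)/3)*59 = ((⅓)*12)*59 = 4*59 = 236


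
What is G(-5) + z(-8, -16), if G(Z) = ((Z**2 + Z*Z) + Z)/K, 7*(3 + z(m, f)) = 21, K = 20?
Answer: 9/4 ≈ 2.2500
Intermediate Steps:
z(m, f) = 0 (z(m, f) = -3 + (1/7)*21 = -3 + 3 = 0)
G(Z) = Z**2/10 + Z/20 (G(Z) = ((Z**2 + Z*Z) + Z)/20 = ((Z**2 + Z**2) + Z)*(1/20) = (2*Z**2 + Z)*(1/20) = (Z + 2*Z**2)*(1/20) = Z**2/10 + Z/20)
G(-5) + z(-8, -16) = (1/20)*(-5)*(1 + 2*(-5)) + 0 = (1/20)*(-5)*(1 - 10) + 0 = (1/20)*(-5)*(-9) + 0 = 9/4 + 0 = 9/4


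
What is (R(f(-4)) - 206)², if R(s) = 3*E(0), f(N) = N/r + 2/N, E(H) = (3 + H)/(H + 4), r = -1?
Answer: 664225/16 ≈ 41514.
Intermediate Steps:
E(H) = (3 + H)/(4 + H)
f(N) = -N + 2/N (f(N) = N/(-1) + 2/N = N*(-1) + 2/N = -N + 2/N)
R(s) = 9/4 (R(s) = 3*((3 + 0)/(4 + 0)) = 3*(3/4) = 3*((¼)*3) = 3*(¾) = 9/4)
(R(f(-4)) - 206)² = (9/4 - 206)² = (-815/4)² = 664225/16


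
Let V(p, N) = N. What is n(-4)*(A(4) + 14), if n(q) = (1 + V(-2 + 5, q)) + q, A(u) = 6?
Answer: -140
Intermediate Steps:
n(q) = 1 + 2*q (n(q) = (1 + q) + q = 1 + 2*q)
n(-4)*(A(4) + 14) = (1 + 2*(-4))*(6 + 14) = (1 - 8)*20 = -7*20 = -140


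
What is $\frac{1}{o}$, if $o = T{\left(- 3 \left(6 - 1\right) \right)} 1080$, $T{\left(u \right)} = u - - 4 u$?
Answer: $- \frac{1}{81000} \approx -1.2346 \cdot 10^{-5}$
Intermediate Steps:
$T{\left(u \right)} = 5 u$ ($T{\left(u \right)} = u + 4 u = 5 u$)
$o = -81000$ ($o = 5 \left(- 3 \left(6 - 1\right)\right) 1080 = 5 \left(\left(-3\right) 5\right) 1080 = 5 \left(-15\right) 1080 = \left(-75\right) 1080 = -81000$)
$\frac{1}{o} = \frac{1}{-81000} = - \frac{1}{81000}$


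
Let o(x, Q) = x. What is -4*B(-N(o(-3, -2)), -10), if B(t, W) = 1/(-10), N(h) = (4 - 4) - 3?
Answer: ⅖ ≈ 0.40000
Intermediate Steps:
N(h) = -3 (N(h) = 0 - 3 = -3)
B(t, W) = -⅒
-4*B(-N(o(-3, -2)), -10) = -4*(-⅒) = ⅖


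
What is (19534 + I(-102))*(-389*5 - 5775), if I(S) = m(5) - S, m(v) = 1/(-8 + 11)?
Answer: -454777480/3 ≈ -1.5159e+8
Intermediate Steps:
m(v) = ⅓ (m(v) = 1/3 = ⅓)
I(S) = ⅓ - S
(19534 + I(-102))*(-389*5 - 5775) = (19534 + (⅓ - 1*(-102)))*(-389*5 - 5775) = (19534 + (⅓ + 102))*(-1945 - 5775) = (19534 + 307/3)*(-7720) = (58909/3)*(-7720) = -454777480/3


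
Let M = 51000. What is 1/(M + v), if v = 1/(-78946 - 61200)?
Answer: 140146/7147445999 ≈ 1.9608e-5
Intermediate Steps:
v = -1/140146 (v = 1/(-140146) = -1/140146 ≈ -7.1354e-6)
1/(M + v) = 1/(51000 - 1/140146) = 1/(7147445999/140146) = 140146/7147445999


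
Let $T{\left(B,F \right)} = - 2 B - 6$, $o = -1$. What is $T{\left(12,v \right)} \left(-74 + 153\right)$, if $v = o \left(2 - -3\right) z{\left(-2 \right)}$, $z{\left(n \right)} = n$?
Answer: $-2370$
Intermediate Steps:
$v = 10$ ($v = - (2 - -3) \left(-2\right) = - (2 + 3) \left(-2\right) = \left(-1\right) 5 \left(-2\right) = \left(-5\right) \left(-2\right) = 10$)
$T{\left(B,F \right)} = -6 - 2 B$ ($T{\left(B,F \right)} = - 2 B - 6 = -6 - 2 B$)
$T{\left(12,v \right)} \left(-74 + 153\right) = \left(-6 - 24\right) \left(-74 + 153\right) = \left(-6 - 24\right) 79 = \left(-30\right) 79 = -2370$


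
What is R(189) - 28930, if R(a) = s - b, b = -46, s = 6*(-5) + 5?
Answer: -28909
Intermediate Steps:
s = -25 (s = -30 + 5 = -25)
R(a) = 21 (R(a) = -25 - 1*(-46) = -25 + 46 = 21)
R(189) - 28930 = 21 - 28930 = -28909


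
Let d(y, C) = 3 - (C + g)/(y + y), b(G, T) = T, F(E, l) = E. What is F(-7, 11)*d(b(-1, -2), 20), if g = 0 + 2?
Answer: -119/2 ≈ -59.500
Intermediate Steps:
g = 2
d(y, C) = 3 - (2 + C)/(2*y) (d(y, C) = 3 - (C + 2)/(y + y) = 3 - (2 + C)/(2*y))
F(-7, 11)*d(b(-1, -2), 20) = -7*(-2 - 1*20 + 6*(-2))/(2*(-2)) = -7*(-1)*(-2 - 20 - 12)/(2*2) = -7*(-1)*(-34)/(2*2) = -7*17/2 = -119/2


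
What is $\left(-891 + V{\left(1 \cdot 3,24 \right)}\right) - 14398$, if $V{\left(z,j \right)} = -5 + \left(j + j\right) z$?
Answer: $-15150$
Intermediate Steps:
$V{\left(z,j \right)} = -5 + 2 j z$
$\left(-891 + V{\left(1 \cdot 3,24 \right)}\right) - 14398 = \left(-891 - \left(5 - 48 \cdot 1 \cdot 3\right)\right) - 14398 = \left(-891 - \left(5 - 144\right)\right) - 14398 = \left(-891 + \left(-5 + 144\right)\right) - 14398 = \left(-891 + 139\right) - 14398 = -752 - 14398 = -15150$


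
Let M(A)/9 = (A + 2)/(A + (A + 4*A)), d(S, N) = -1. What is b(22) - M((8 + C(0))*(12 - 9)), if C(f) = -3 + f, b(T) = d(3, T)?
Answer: -27/10 ≈ -2.7000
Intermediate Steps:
b(T) = -1
M(A) = 3*(2 + A)/(2*A) (M(A) = 9*((A + 2)/(A + (A + 4*A))) = 9*((2 + A)/(A + 5*A)) = 9*((2 + A)/((6*A))) = 9*((2 + A)*(1/(6*A))) = 9*((2 + A)/(6*A)) = 3*(2 + A)/(2*A))
b(22) - M((8 + C(0))*(12 - 9)) = -1 - (3/2 + 3/(((8 + (-3 + 0))*(12 - 9)))) = -1 - (3/2 + 3/(((8 - 3)*3))) = -1 - (3/2 + 3/((5*3))) = -1 - (3/2 + 3/15) = -1 - (3/2 + 3*(1/15)) = -1 - (3/2 + ⅕) = -1 - 1*17/10 = -1 - 17/10 = -27/10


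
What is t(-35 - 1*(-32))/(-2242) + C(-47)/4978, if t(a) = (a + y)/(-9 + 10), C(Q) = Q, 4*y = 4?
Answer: -2511/293702 ≈ -0.0085495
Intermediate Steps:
y = 1 (y = (1/4)*4 = 1)
t(a) = 1 + a (t(a) = (a + 1)/(-9 + 10) = (1 + a)/1 = (1 + a)*1 = 1 + a)
t(-35 - 1*(-32))/(-2242) + C(-47)/4978 = (1 + (-35 - 1*(-32)))/(-2242) - 47/4978 = (1 + (-35 + 32))*(-1/2242) - 47*1/4978 = (1 - 3)*(-1/2242) - 47/4978 = -2*(-1/2242) - 47/4978 = 1/1121 - 47/4978 = -2511/293702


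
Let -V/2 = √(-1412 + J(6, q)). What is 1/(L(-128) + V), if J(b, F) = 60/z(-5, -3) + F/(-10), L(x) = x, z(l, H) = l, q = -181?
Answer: -320/55019 + I*√140590/110038 ≈ -0.0058162 + 0.0034075*I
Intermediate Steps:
J(b, F) = -12 - F/10 (J(b, F) = 60/(-5) + F/(-10) = 60*(-⅕) + F*(-⅒) = -12 - F/10)
V = -I*√140590/5 (V = -2*√(-1412 + (-12 - ⅒*(-181))) = -2*√(-1412 + (-12 + 181/10)) = -2*√(-1412 + 61/10) = -I*√140590/5 ≈ -74.991*I)
1/(L(-128) + V) = 1/(-128 - I*√140590/5)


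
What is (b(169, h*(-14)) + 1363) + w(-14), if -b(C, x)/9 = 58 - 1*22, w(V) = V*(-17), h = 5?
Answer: 1277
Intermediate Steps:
w(V) = -17*V
b(C, x) = -324 (b(C, x) = -9*(58 - 1*22) = -9*(58 - 22) = -9*36 = -324)
(b(169, h*(-14)) + 1363) + w(-14) = (-324 + 1363) - 17*(-14) = 1039 + 238 = 1277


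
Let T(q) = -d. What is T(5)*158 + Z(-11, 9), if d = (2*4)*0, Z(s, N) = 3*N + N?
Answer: 36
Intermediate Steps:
Z(s, N) = 4*N
d = 0 (d = 8*0 = 0)
T(q) = 0 (T(q) = -1*0 = 0)
T(5)*158 + Z(-11, 9) = 0*158 + 4*9 = 0 + 36 = 36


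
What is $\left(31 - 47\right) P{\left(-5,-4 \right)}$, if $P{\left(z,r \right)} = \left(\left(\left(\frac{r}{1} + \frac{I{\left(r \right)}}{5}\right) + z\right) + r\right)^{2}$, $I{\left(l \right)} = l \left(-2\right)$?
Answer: $- \frac{51984}{25} \approx -2079.4$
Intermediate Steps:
$I{\left(l \right)} = - 2 l$
$P{\left(z,r \right)} = \left(z + \frac{8 r}{5}\right)^{2}$ ($P{\left(z,r \right)} = \left(\left(\left(\frac{r}{1} + \frac{\left(-2\right) r}{5}\right) + z\right) + r\right)^{2} = \left(\left(\left(r 1 + - 2 r \frac{1}{5}\right) + z\right) + r\right)^{2} = \left(\left(\left(r - \frac{2 r}{5}\right) + z\right) + r\right)^{2} = \left(\left(\frac{3 r}{5} + z\right) + r\right)^{2} = \left(\left(z + \frac{3 r}{5}\right) + r\right)^{2} = \left(z + \frac{8 r}{5}\right)^{2}$)
$\left(31 - 47\right) P{\left(-5,-4 \right)} = \left(31 - 47\right) \frac{\left(5 \left(-5\right) + 8 \left(-4\right)\right)^{2}}{25} = - 16 \frac{\left(-25 - 32\right)^{2}}{25} = - 16 \frac{\left(-57\right)^{2}}{25} = - 16 \cdot \frac{1}{25} \cdot 3249 = \left(-16\right) \frac{3249}{25} = - \frac{51984}{25}$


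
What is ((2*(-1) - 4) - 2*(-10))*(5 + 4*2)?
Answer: 182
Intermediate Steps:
((2*(-1) - 4) - 2*(-10))*(5 + 4*2) = ((-2 - 4) + 20)*(5 + 8) = (-6 + 20)*13 = 14*13 = 182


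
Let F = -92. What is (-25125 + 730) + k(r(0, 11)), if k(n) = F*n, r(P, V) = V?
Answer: -25407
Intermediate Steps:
k(n) = -92*n
(-25125 + 730) + k(r(0, 11)) = (-25125 + 730) - 92*11 = -24395 - 1012 = -25407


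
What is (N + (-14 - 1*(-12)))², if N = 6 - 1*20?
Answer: 256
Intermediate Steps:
N = -14 (N = 6 - 20 = -14)
(N + (-14 - 1*(-12)))² = (-14 + (-14 - 1*(-12)))² = (-14 + (-14 + 12))² = (-14 - 2)² = (-16)² = 256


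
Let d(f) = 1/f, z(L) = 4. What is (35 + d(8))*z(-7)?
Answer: 281/2 ≈ 140.50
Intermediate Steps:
(35 + d(8))*z(-7) = (35 + 1/8)*4 = (281/8)*4 = 281/2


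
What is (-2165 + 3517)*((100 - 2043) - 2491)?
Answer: -5994768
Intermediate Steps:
(-2165 + 3517)*((100 - 2043) - 2491) = 1352*(-1943 - 2491) = 1352*(-4434) = -5994768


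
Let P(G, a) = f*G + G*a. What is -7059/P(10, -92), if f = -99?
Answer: 7059/1910 ≈ 3.6958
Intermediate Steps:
P(G, a) = -99*G + G*a
-7059/P(10, -92) = -7059*1/(10*(-99 - 92)) = -7059/(10*(-191)) = -7059/(-1910) = -7059*(-1/1910) = 7059/1910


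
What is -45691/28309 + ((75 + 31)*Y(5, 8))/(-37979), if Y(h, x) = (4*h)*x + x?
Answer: -2239425161/1075147511 ≈ -2.0829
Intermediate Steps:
Y(h, x) = x + 4*h*x (Y(h, x) = 4*h*x + x = x + 4*h*x)
-45691/28309 + ((75 + 31)*Y(5, 8))/(-37979) = -45691/28309 + ((75 + 31)*(8*(1 + 4*5)))/(-37979) = -45691*1/28309 + (106*(8*(1 + 20)))*(-1/37979) = -45691/28309 + (106*(8*21))*(-1/37979) = -45691/28309 + (106*168)*(-1/37979) = -45691/28309 + 17808*(-1/37979) = -45691/28309 - 17808/37979 = -2239425161/1075147511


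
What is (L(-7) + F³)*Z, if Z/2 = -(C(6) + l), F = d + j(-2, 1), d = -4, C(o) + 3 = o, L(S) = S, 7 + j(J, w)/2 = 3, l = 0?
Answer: 10410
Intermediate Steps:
j(J, w) = -8 (j(J, w) = -14 + 2*3 = -14 + 6 = -8)
C(o) = -3 + o
F = -12 (F = -4 - 8 = -12)
Z = -6 (Z = 2*(-((-3 + 6) + 0)) = 2*(-(3 + 0)) = 2*(-1*3) = 2*(-3) = -6)
(L(-7) + F³)*Z = (-7 + (-12)³)*(-6) = (-7 - 1728)*(-6) = -1735*(-6) = 10410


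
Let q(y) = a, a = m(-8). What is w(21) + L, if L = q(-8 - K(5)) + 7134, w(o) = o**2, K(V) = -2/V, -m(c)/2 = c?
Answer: 7591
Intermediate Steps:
m(c) = -2*c
a = 16 (a = -2*(-8) = 16)
q(y) = 16
L = 7150 (L = 16 + 7134 = 7150)
w(21) + L = 21**2 + 7150 = 441 + 7150 = 7591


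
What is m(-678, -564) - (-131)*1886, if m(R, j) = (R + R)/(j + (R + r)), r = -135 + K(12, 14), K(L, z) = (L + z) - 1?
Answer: 83508647/338 ≈ 2.4707e+5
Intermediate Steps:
K(L, z) = -1 + L + z
r = -110 (r = -135 + (-1 + 12 + 14) = -135 + 25 = -110)
m(R, j) = 2*R/(-110 + R + j) (m(R, j) = (R + R)/(j + (R - 110)) = (2*R)/(j + (-110 + R)) = (2*R)/(-110 + R + j) = 2*R/(-110 + R + j))
m(-678, -564) - (-131)*1886 = 2*(-678)/(-110 - 678 - 564) - (-131)*1886 = 2*(-678)/(-1352) - 1*(-247066) = 2*(-678)*(-1/1352) + 247066 = 339/338 + 247066 = 83508647/338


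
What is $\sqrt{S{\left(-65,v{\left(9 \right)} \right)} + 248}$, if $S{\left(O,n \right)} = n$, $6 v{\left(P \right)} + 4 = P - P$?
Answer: $\frac{\sqrt{2226}}{3} \approx 15.727$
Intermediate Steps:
$v{\left(P \right)} = - \frac{2}{3}$ ($v{\left(P \right)} = - \frac{2}{3} + \frac{P - P}{6} = - \frac{2}{3} + \frac{1}{6} \cdot 0 = - \frac{2}{3} + 0 = - \frac{2}{3}$)
$\sqrt{S{\left(-65,v{\left(9 \right)} \right)} + 248} = \sqrt{- \frac{2}{3} + 248} = \sqrt{\frac{742}{3}} = \frac{\sqrt{2226}}{3}$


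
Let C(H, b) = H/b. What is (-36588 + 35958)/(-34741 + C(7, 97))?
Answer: 97/5349 ≈ 0.018134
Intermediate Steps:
(-36588 + 35958)/(-34741 + C(7, 97)) = (-36588 + 35958)/(-34741 + 7/97) = -630/(-34741 + 7*(1/97)) = -630/(-34741 + 7/97) = -630/(-3369870/97) = -630*(-97/3369870) = 97/5349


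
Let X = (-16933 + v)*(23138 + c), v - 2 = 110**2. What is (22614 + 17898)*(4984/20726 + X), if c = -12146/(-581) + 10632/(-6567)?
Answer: -59733199593823813587456/13179756667 ≈ -4.5322e+12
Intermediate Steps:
c = 24528530/1271809 (c = -12146*(-1/581) + 10632*(-1/6567) = 12146/581 - 3544/2189 = 24528530/1271809 ≈ 19.286)
v = 12102 (v = 2 + 110**2 = 2 + 12100 = 12102)
X = -142280897825932/1271809 (X = (-16933 + 12102)*(23138 + 24528530/1271809) = -4831*29451645172/1271809 = -142280897825932/1271809 ≈ -1.1187e+8)
(22614 + 17898)*(4984/20726 + X) = (22614 + 17898)*(4984/20726 - 142280897825932/1271809) = 40512*(4984*(1/20726) - 142280897825932/1271809) = 40512*(2492/10363 - 142280897825932/1271809) = 40512*(-1474456941000785288/13179756667) = -59733199593823813587456/13179756667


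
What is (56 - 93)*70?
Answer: -2590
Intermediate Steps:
(56 - 93)*70 = -37*70 = -2590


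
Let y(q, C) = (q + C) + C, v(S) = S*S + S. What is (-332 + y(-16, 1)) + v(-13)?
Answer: -190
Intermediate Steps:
v(S) = S + S² (v(S) = S² + S = S + S²)
y(q, C) = q + 2*C (y(q, C) = (C + q) + C = q + 2*C)
(-332 + y(-16, 1)) + v(-13) = (-332 + (-16 + 2*1)) - 13*(1 - 13) = (-332 + (-16 + 2)) - 13*(-12) = (-332 - 14) + 156 = -346 + 156 = -190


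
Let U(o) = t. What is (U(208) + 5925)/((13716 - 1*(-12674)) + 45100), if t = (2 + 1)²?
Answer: 989/11915 ≈ 0.083005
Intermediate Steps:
t = 9 (t = 3² = 9)
U(o) = 9
(U(208) + 5925)/((13716 - 1*(-12674)) + 45100) = (9 + 5925)/((13716 - 1*(-12674)) + 45100) = 5934/((13716 + 12674) + 45100) = 5934/(26390 + 45100) = 5934/71490 = 5934*(1/71490) = 989/11915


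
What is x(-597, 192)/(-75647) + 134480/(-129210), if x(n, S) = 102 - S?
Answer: -1016137966/977434887 ≈ -1.0396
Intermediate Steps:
x(-597, 192)/(-75647) + 134480/(-129210) = (102 - 1*192)/(-75647) + 134480/(-129210) = (102 - 192)*(-1/75647) + 134480*(-1/129210) = -90*(-1/75647) - 13448/12921 = 90/75647 - 13448/12921 = -1016137966/977434887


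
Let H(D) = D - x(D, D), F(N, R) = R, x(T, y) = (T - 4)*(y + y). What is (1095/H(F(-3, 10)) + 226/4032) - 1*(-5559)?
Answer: 123056875/22176 ≈ 5549.1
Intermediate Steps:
x(T, y) = 2*y*(-4 + T) (x(T, y) = (-4 + T)*(2*y) = 2*y*(-4 + T))
H(D) = D - 2*D*(-4 + D)
(1095/H(F(-3, 10)) + 226/4032) - 1*(-5559) = (1095/((10*(9 - 2*10))) + 226/4032) - 1*(-5559) = (1095/((10*(9 - 20))) + 226*(1/4032)) + 5559 = (1095/((10*(-11))) + 113/2016) + 5559 = (1095/(-110) + 113/2016) + 5559 = (1095*(-1/110) + 113/2016) + 5559 = (-219/22 + 113/2016) + 5559 = -219509/22176 + 5559 = 123056875/22176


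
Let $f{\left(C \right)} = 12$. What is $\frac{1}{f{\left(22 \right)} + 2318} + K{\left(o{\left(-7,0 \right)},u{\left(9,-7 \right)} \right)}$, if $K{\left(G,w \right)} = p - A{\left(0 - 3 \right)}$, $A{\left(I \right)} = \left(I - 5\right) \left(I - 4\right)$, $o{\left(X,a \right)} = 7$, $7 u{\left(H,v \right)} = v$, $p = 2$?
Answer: $- \frac{125819}{2330} \approx -54.0$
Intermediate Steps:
$u{\left(H,v \right)} = \frac{v}{7}$
$A{\left(I \right)} = \left(-5 + I\right) \left(-4 + I\right)$
$K{\left(G,w \right)} = -54$ ($K{\left(G,w \right)} = 2 - \left(20 + \left(0 - 3\right)^{2} - 9 \left(0 - 3\right)\right) = 2 - \left(20 + \left(-3\right)^{2} - -27\right) = 2 - \left(20 + 9 + 27\right) = 2 - 56 = -54$)
$\frac{1}{f{\left(22 \right)} + 2318} + K{\left(o{\left(-7,0 \right)},u{\left(9,-7 \right)} \right)} = \frac{1}{12 + 2318} - 54 = \frac{1}{2330} - 54 = - \frac{125819}{2330}$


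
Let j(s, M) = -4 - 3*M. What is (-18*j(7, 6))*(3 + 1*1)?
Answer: 1584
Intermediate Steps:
j(s, M) = -4 - 3*M
(-18*j(7, 6))*(3 + 1*1) = (-18*(-4 - 3*6))*(3 + 1*1) = (-18*(-4 - 18))*(3 + 1) = -18*(-22)*4 = 396*4 = 1584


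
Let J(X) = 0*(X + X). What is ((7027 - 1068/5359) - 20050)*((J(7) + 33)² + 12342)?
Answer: -937367286075/5359 ≈ -1.7491e+8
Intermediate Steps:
J(X) = 0 (J(X) = 0*(2*X) = 0)
((7027 - 1068/5359) - 20050)*((J(7) + 33)² + 12342) = ((7027 - 1068/5359) - 20050)*((0 + 33)² + 12342) = ((7027 - 1068/5359) - 20050)*(33² + 12342) = ((7027 - 1*1068/5359) - 20050)*(1089 + 12342) = ((7027 - 1068/5359) - 20050)*13431 = (37656625/5359 - 20050)*13431 = -69791325/5359*13431 = -937367286075/5359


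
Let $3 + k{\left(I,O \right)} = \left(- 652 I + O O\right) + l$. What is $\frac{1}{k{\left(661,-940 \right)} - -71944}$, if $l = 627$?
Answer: $\frac{1}{525196} \approx 1.9041 \cdot 10^{-6}$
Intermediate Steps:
$k{\left(I,O \right)} = 624 + O^{2} - 652 I$ ($k{\left(I,O \right)} = -3 - \left(-627 + 652 I - O O\right) = -3 - \left(-627 - O^{2} + 652 I\right) = -3 + \left(627 + O^{2} - 652 I\right) = 624 + O^{2} - 652 I$)
$\frac{1}{k{\left(661,-940 \right)} - -71944} = \frac{1}{\left(624 + \left(-940\right)^{2} - 430972\right) - -71944} = \frac{1}{\left(624 + 883600 - 430972\right) + 71944} = \frac{1}{453252 + 71944} = \frac{1}{525196}$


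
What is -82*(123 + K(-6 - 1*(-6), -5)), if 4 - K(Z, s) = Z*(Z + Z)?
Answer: -10414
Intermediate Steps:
K(Z, s) = 4 - 2*Z² (K(Z, s) = 4 - Z*(Z + Z) = 4 - Z*2*Z = 4 - 2*Z²)
-82*(123 + K(-6 - 1*(-6), -5)) = -82*(123 + (4 - 2*(-6 - 1*(-6))²)) = -82*(123 + (4 - 2*(-6 + 6)²)) = -82*(123 + (4 - 2*0²)) = -82*(123 + (4 - 2*0)) = -82*(123 + (4 + 0)) = -82*(123 + 4) = -82*127 = -10414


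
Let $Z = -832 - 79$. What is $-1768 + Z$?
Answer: $-2679$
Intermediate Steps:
$Z = -911$ ($Z = -832 - 79 = -911$)
$-1768 + Z = -1768 - 911 = -2679$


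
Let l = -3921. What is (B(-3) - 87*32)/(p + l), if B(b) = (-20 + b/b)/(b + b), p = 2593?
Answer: 16685/7968 ≈ 2.0940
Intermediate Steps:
B(b) = -19/(2*b) (B(b) = (-20 + 1)/((2*b)) = -19/(2*b))
(B(-3) - 87*32)/(p + l) = (-19/2/(-3) - 87*32)/(2593 - 3921) = (-19/2*(-⅓) - 2784)/(-1328) = (19/6 - 2784)*(-1/1328) = -16685/6*(-1/1328) = 16685/7968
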